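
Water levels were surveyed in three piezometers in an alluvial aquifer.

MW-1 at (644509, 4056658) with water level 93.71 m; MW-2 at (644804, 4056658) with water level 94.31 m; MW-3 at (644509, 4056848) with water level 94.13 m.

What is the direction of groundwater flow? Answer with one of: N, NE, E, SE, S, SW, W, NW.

SW

∂h/∂x = (94.31 − 93.71) / (644804 − 644509) = +0.002034
∂h/∂y = (94.13 − 93.71) / (4056848 − 4056658) = +0.002211
Flow = −∇h = (-0.002034 east, -0.002211 north), which points southwest.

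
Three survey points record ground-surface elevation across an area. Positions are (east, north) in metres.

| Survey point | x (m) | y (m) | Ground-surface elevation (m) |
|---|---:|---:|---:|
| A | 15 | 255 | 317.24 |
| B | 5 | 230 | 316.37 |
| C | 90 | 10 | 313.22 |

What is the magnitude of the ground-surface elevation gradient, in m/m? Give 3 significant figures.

Differences from A: to B (Δx, Δy, Δh) = (-10, -25, -0.87); to C = (75, -245, -4.02).
Determinant of the coordinate differences = (-10)·(-245) − 75·(-25) = 4325.
∂z/∂x = [(-0.87)·(-245) − (-4.02)·(-25)] / 4325 = +0.02605
∂z/∂y = [(-10)·(-4.02) − 75·(-0.87)] / 4325 = +0.02438
|∇f| = √(0.02605² + 0.02438²) = 0.03568 m/m

0.0357 m/m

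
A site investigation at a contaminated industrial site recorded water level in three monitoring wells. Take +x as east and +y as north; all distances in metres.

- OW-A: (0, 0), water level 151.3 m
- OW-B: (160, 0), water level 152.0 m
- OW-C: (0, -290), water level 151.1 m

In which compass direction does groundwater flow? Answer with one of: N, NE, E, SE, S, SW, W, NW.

W

∂h/∂x = (152.0 − 151.3) / (160 − 0) = +0.004375
∂h/∂y = (151.1 − 151.3) / (-290 − 0) = +0.0006897
Flow = −∇h = (-0.004375 east, -0.0006897 north), which points west.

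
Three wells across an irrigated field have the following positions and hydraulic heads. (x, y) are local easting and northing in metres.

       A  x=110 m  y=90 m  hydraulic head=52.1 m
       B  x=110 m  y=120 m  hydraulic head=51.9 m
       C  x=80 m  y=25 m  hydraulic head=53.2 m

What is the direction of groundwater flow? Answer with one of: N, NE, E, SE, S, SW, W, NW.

Three-point gradient (reference A): Δ to B = (0, 30, -0.2), Δ to C = (-30, -65, +1.1).
∂h/∂x = -0.02222, ∂h/∂y = -0.006667 (det = 900).
Flow = −∇h = (+0.02222 east, +0.006667 north), which points east.

E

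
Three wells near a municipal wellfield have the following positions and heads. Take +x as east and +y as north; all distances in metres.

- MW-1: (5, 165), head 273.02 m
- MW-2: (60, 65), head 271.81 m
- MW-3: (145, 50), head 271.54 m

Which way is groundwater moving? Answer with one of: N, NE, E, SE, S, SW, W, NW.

With h = a·x + b·y + c and MW-1 as origin, the differences give:
  55·a + (-100)·b = -1.21
  140·a + (-115)·b = -1.48
Eliminate b (×(-115) and ×(-100), subtract): 7675·a = -8.850 → a = ∂h/∂x = -0.001153
Back-substitute: b = ∂h/∂y = +0.01147.
Flow = −∇h = (+0.001153 east, -0.01147 north), which points south.

S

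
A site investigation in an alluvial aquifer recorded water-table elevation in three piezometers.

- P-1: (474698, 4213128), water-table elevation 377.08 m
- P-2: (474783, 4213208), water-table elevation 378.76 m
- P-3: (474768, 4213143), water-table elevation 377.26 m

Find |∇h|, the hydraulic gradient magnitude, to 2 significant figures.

With h = a·x + b·y + c and P-1 as origin, the differences give:
  85·a + 80·b = +1.68
  70·a + 15·b = +0.18
Eliminate b (×15 and ×80, subtract): -4325·a = 10.800 → a = ∂h/∂x = -0.002497
Back-substitute: b = ∂h/∂y = +0.02365.
|∇h| = √(-0.002497² + 0.02365²) = 0.02378

0.024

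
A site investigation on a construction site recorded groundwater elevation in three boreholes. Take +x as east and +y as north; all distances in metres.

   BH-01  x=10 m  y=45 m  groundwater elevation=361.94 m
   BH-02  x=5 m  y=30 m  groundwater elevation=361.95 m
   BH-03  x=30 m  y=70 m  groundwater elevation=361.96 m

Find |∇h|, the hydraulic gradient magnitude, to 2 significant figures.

0.0036

With h = a·x + b·y + c and BH-01 as origin, the differences give:
  (-5)·a + (-15)·b = +0.01
  20·a + 25·b = +0.02
Eliminate b (×25 and ×(-15), subtract): 175·a = 0.550 → a = ∂h/∂x = +0.003143
Back-substitute: b = ∂h/∂y = -0.001714.
|∇h| = √(0.003143² + -0.001714²) = 0.00358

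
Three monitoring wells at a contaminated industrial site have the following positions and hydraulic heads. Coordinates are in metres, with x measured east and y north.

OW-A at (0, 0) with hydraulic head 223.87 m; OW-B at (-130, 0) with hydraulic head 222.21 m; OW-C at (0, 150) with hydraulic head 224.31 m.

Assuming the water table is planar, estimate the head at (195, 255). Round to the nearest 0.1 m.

227.1 m

∂h/∂x = (222.21 − 223.87) / (-130 − 0) = +0.01277
∂h/∂y = (224.31 − 223.87) / (150 − 0) = +0.002933
h(195, 255) = 223.87 + (+0.01277)·(195) + (+0.002933)·(255) = 223.87 +2.490 +0.748 = 227.108 m.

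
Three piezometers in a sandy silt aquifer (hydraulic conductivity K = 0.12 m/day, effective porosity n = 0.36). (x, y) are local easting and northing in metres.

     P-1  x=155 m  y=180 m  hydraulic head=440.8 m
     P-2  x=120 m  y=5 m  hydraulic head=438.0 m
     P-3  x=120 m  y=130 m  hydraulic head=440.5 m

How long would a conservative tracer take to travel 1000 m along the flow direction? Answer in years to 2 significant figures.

290 years

Three-point gradient (reference P-1): Δ to P-2 = (-35, -175, -2.8), Δ to P-3 = (-35, -50, -0.3).
∂h/∂x = -0.02000, ∂h/∂y = +0.02000 (det = -4375).
|∇h| = √(-0.02000² + 0.02000²) = 0.02828
Seepage velocity v = K·i/n = 0.12 × 0.02828 / 0.36 = 0.009427 m/day.
t = 1000 / 0.009427 = 1.061e+05 days = 290 years.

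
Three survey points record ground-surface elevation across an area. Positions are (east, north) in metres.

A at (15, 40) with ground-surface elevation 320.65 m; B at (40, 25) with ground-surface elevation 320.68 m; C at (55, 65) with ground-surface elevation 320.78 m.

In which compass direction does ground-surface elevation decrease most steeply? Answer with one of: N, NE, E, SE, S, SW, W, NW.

SW

With z = a·x + b·y + c and A as origin, the differences give:
  25·a + (-15)·b = +0.03
  40·a + 25·b = +0.13
Eliminate b (×25 and ×(-15), subtract): 1225·a = 2.700 → a = ∂z/∂x = +0.002204
Back-substitute: b = ∂z/∂y = +0.001673.
Steepest decrease is along −∇f = (-0.002204 E, -0.001673 N) → southwest.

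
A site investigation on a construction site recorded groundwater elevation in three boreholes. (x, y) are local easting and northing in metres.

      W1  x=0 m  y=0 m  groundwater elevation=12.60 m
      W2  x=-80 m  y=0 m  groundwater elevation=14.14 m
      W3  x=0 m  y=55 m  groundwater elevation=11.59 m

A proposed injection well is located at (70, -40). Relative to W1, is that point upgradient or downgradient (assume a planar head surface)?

∂h/∂x = (14.14 − 12.60) / (-80 − 0) = -0.01925
∂h/∂y = (11.59 − 12.60) / (55 − 0) = -0.01836
Head at (70, -40) = 12.60 + (-0.01925)·(70) + (-0.01836)·(-40) = 11.99 m.
That is lower than the 12.60 m at W1, so the point is downgradient.

downgradient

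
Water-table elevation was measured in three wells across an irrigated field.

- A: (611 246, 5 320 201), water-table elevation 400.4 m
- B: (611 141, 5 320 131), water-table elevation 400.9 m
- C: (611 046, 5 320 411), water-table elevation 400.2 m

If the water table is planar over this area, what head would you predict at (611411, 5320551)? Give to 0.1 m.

398.8 m

Taking A as reference: B−A = (-105, -70, +0.5); C−A = (-200, 210, -0.2).
Determinant of the coordinate differences = (-105)·210 − (-200)·(-70) = -36050.
∂h/∂x = [(+0.5)·210 − (-0.2)·(-70)] / -36050 = -0.002524
∂h/∂y = [(-105)·(-0.2) − (-200)·(+0.5)] / -36050 = -0.003356
h(611411, 5320551) = 400.4 + (-0.002524)·(165) + (-0.003356)·(350) = 400.4 -0.417 -1.175 = 398.809 m.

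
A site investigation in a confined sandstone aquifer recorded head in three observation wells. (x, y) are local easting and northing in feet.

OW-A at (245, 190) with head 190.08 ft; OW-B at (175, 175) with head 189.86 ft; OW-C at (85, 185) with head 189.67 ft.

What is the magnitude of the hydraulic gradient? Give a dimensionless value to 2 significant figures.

0.0040

With h = a·x + b·y + c and OW-A as origin, the differences give:
  (-70)·a + (-15)·b = -0.22
  (-160)·a + (-5)·b = -0.41
Eliminate b (×(-5) and ×(-15), subtract): -2050·a = -5.050 → a = ∂h/∂x = +0.002463
Back-substitute: b = ∂h/∂y = +0.003171.
|∇h| = √(0.002463² + 0.003171²) = 0.004015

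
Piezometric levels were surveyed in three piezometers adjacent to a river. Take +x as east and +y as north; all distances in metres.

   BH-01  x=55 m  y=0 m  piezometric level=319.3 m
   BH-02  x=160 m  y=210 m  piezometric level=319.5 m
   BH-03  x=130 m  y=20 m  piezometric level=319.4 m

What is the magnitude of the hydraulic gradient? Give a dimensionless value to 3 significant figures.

0.00129

Differences from BH-01: to BH-02 (Δx, Δy, Δh) = (105, 210, +0.2); to BH-03 = (75, 20, +0.1).
Solve a·Δx + b·Δy = Δh: det = 105·20 − 75·210 = -13650.
∂h/∂x = [(+0.2)·20 − (+0.1)·210] / -13650 = +0.001245
∂h/∂y = [105·(+0.1) − 75·(+0.2)] / -13650 = +0.0003297
|∇h| = √(0.001245² + 0.0003297²) = 0.001288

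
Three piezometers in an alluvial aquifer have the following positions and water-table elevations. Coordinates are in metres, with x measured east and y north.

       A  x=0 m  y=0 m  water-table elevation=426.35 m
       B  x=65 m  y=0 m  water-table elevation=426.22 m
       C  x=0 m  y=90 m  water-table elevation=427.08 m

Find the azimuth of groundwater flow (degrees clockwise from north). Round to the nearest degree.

∂h/∂x = (426.22 − 426.35) / (65 − 0) = -0.002000
∂h/∂y = (427.08 − 426.35) / (90 − 0) = +0.008111
Flow direction (−∇h) has components (+0.002000 E, -0.008111 N).
Azimuth = atan2(E, N) = atan2(+0.002000, -0.008111) = 166.1° ≈ 166°.

166°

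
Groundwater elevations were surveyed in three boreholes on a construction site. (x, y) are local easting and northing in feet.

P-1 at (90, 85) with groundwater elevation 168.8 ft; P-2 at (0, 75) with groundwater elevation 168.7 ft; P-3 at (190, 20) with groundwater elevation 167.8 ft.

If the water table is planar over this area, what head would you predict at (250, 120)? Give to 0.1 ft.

169.2 ft

Three-point gradient (reference P-1): Δ to P-2 = (-90, -10, -0.1), Δ to P-3 = (100, -65, -1.0).
∂h/∂x = -0.0005109, ∂h/∂y = +0.01460 (det = 6850).
h(250, 120) = 168.8 + (-0.0005109)·(160) + (+0.01460)·(35) = 168.8 -0.082 +0.511 = 169.229 ft.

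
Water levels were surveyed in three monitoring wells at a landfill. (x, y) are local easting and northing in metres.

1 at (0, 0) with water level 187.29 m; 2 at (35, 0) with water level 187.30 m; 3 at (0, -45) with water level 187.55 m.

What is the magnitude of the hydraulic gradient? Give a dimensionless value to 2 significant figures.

∂h/∂x = (187.30 − 187.29) / (35 − 0) = +0.0002857
∂h/∂y = (187.55 − 187.29) / (-45 − 0) = -0.005778
|∇h| = √(0.0002857² + -0.005778²) = 0.005785

0.0058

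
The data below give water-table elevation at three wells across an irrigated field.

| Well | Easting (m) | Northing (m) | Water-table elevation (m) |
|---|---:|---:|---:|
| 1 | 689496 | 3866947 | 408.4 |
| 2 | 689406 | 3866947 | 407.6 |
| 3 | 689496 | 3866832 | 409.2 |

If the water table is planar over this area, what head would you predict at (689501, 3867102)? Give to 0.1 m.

407.4 m

∂h/∂x = (407.6 − 408.4) / (689406 − 689496) = +0.008889
∂h/∂y = (409.2 − 408.4) / (3866832 − 3866947) = -0.006957
h(689501, 3867102) = 408.4 + (+0.008889)·(5) + (-0.006957)·(155) = 408.4 +0.044 -1.078 = 407.366 m.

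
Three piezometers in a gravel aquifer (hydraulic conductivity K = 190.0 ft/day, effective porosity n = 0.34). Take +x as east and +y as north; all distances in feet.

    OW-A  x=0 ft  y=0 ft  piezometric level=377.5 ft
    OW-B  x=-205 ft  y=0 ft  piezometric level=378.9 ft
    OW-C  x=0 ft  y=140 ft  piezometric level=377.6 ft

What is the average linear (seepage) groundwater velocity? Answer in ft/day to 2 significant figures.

∂h/∂x = (378.9 − 377.5) / (-205 − 0) = -0.006829
∂h/∂y = (377.6 − 377.5) / (140 − 0) = +0.0007143
|∇h| = √(-0.006829² + 0.0007143²) = 0.006866
Seepage velocity v = K·i/n = 190.0 × 0.006866 / 0.34 = 3.837 ft/day.

3.8 ft/day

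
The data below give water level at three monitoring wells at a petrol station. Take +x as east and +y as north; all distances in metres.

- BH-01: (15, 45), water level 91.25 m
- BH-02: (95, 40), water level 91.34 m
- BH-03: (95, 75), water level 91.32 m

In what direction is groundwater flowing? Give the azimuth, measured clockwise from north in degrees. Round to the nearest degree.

Differences from BH-01: to BH-02 (Δx, Δy, Δh) = (80, -5, +0.09); to BH-03 = (80, 30, +0.07).
Solve a·Δx + b·Δy = Δh: det = 80·30 − 80·(-5) = 2800.
∂h/∂x = [(+0.09)·30 − (+0.07)·(-5)] / 2800 = +0.001089
∂h/∂y = [80·(+0.07) − 80·(+0.09)] / 2800 = -0.0005714
Flow direction (−∇h) has components (-0.001089 E, +0.0005714 N).
Azimuth = atan2(E, N) = atan2(-0.001089, +0.0005714) = 297.7° ≈ 298°.

298°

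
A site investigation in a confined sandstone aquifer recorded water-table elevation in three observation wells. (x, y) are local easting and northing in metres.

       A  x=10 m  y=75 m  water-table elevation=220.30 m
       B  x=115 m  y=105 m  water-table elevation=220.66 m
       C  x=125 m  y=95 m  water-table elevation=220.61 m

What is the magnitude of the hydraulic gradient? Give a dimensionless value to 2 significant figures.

With h = a·x + b·y + c and A as origin, the differences give:
  105·a + 30·b = +0.36
  115·a + 20·b = +0.31
Eliminate b (×20 and ×30, subtract): -1350·a = -2.100 → a = ∂h/∂x = +0.001556
Back-substitute: b = ∂h/∂y = +0.006556.
|∇h| = √(0.001556² + 0.006556²) = 0.006738

0.0067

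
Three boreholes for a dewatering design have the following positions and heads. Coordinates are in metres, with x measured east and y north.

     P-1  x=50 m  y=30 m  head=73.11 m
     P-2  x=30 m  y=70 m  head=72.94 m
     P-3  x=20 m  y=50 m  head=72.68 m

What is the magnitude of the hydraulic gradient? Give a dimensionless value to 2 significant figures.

0.018

Taking P-1 as reference: P-2−P-1 = (-20, 40, -0.17); P-3−P-1 = (-30, 20, -0.43).
Determinant of the coordinate differences = (-20)·20 − (-30)·40 = 800.
∂h/∂x = [(-0.17)·20 − (-0.43)·40] / 800 = +0.01725
∂h/∂y = [(-20)·(-0.43) − (-30)·(-0.17)] / 800 = +0.004375
|∇h| = √(0.01725² + 0.004375²) = 0.0178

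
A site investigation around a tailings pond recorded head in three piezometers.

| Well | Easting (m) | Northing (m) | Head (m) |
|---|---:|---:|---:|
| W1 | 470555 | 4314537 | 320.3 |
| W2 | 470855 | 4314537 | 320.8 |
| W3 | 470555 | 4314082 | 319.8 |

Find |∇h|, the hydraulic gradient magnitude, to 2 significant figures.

0.0020

∂h/∂x = (320.8 − 320.3) / (470855 − 470555) = +0.001667
∂h/∂y = (319.8 − 320.3) / (4314082 − 4314537) = +0.001099
|∇h| = √(0.001667² + 0.001099²) = 0.001997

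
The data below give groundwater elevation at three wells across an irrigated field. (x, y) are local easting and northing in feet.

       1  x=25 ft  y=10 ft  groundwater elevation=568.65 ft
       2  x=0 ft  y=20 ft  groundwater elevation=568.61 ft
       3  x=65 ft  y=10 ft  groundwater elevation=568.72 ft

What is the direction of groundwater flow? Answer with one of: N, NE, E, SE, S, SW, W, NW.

W

Taking 1 as reference: 2−1 = (-25, 10, -0.04); 3−1 = (40, 0, +0.07).
Solve a·Δx + b·Δy = Δh: det = (-25)·0 − 40·10 = -400.
∂h/∂x = [(-0.04)·0 − (+0.07)·10] / -400 = +0.001750
∂h/∂y = [(-25)·(+0.07) − 40·(-0.04)] / -400 = +0.0003750
Flow = −∇h = (-0.001750 east, -0.0003750 north), which points west.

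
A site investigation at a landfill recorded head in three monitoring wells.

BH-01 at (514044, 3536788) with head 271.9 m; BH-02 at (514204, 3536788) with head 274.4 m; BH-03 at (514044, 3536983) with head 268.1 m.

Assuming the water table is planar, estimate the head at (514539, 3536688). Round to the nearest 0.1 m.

∂h/∂x = (274.4 − 271.9) / (514204 − 514044) = +0.01562
∂h/∂y = (268.1 − 271.9) / (3536983 − 3536788) = -0.01949
h(514539, 3536688) = 271.9 + (+0.01562)·(495) + (-0.01949)·(-100) = 271.9 +7.734 +1.949 = 281.583 m.

281.6 m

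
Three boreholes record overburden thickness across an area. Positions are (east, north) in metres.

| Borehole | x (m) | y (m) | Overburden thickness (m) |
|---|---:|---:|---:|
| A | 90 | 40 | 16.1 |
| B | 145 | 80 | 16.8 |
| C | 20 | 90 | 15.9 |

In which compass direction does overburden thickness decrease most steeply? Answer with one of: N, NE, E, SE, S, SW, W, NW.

Taking A as reference: B−A = (55, 40, +0.7); C−A = (-70, 50, -0.2).
Determinant of the coordinate differences = 55·50 − (-70)·40 = 5550.
∂d/∂x = [(+0.7)·50 − (-0.2)·40] / 5550 = +0.007748
∂d/∂y = [55·(-0.2) − (-70)·(+0.7)] / 5550 = +0.006847
Steepest decrease is along −∇f = (-0.007748 E, -0.006847 N) → southwest.

SW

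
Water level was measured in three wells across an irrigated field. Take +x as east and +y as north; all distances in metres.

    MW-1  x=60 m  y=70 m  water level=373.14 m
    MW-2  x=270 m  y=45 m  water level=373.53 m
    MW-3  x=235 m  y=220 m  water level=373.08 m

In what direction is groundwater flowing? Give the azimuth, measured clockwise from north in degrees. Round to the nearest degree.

Differences from MW-1: to MW-2 (Δx, Δy, Δh) = (210, -25, +0.39); to MW-3 = (175, 150, -0.06).
Determinant of the coordinate differences = 210·150 − 175·(-25) = 35875.
∂h/∂x = [(+0.39)·150 − (-0.06)·(-25)] / 35875 = +0.001589
∂h/∂y = [210·(-0.06) − 175·(+0.39)] / 35875 = -0.002254
Flow direction (−∇h) has components (-0.001589 E, +0.002254 N).
Azimuth = atan2(E, N) = atan2(-0.001589, +0.002254) = 324.8° ≈ 325°.

325°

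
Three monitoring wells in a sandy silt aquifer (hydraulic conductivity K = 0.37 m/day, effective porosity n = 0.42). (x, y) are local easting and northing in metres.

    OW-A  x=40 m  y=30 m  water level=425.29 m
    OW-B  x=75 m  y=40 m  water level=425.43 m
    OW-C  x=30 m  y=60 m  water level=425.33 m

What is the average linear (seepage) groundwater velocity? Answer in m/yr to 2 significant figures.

1.3 m/yr

Three-point gradient (reference OW-A): Δ to OW-B = (35, 10, +0.14), Δ to OW-C = (-10, 30, +0.04).
∂h/∂x = +0.003304, ∂h/∂y = +0.002435 (det = 1150).
|∇h| = √(0.003304² + 0.002435²) = 0.004104
Seepage velocity v = K·i/n = 0.37 × 0.004104 / 0.42 = 0.003615 m/day = 1.32 m/yr.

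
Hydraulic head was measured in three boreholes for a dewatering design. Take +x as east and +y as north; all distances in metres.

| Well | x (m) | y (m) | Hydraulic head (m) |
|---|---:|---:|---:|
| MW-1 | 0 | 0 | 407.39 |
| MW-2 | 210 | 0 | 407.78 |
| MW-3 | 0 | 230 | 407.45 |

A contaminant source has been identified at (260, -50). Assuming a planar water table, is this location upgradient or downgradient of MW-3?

upgradient

∂h/∂x = (407.78 − 407.39) / (210 − 0) = +0.001857
∂h/∂y = (407.45 − 407.39) / (230 − 0) = +0.0002609
Head at (260, -50) = 407.39 + (+0.001857)·(260) + (+0.0002609)·(-50) = 407.86 m.
That is higher than the 407.45 m at MW-3, so the point is upgradient.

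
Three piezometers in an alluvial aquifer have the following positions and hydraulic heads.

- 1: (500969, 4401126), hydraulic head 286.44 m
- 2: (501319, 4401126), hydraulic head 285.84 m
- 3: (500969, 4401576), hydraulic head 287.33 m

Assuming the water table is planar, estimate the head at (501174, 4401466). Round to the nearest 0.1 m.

286.8 m

∂h/∂x = (285.84 − 286.44) / (501319 − 500969) = -0.001714
∂h/∂y = (287.33 − 286.44) / (4401576 − 4401126) = +0.001978
h(501174, 4401466) = 286.44 + (-0.001714)·(205) + (+0.001978)·(340) = 286.44 -0.351 +0.672 = 286.761 m.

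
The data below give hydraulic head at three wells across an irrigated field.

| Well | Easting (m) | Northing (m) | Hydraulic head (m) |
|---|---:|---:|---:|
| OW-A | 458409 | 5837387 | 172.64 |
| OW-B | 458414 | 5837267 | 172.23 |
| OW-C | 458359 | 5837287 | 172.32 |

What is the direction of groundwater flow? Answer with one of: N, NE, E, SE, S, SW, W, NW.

S

Differences from OW-A: to OW-B (Δx, Δy, Δh) = (5, -120, -0.41); to OW-C = (-50, -100, -0.32).
Determinant of the coordinate differences = 5·(-100) − (-50)·(-120) = -6500.
∂h/∂x = [(-0.41)·(-100) − (-0.32)·(-120)] / -6500 = -0.0004000
∂h/∂y = [5·(-0.32) − (-50)·(-0.41)] / -6500 = +0.003400
Flow = −∇h = (+0.0004000 east, -0.003400 north), which points south.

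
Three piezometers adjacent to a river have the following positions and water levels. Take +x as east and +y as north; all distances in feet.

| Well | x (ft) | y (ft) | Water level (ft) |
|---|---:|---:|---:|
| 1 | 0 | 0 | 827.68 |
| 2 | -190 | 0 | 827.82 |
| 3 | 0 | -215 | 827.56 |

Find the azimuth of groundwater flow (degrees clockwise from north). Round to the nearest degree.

∂h/∂x = (827.82 − 827.68) / (-190 − 0) = -0.0007368
∂h/∂y = (827.56 − 827.68) / (-215 − 0) = +0.0005581
Flow direction (−∇h) has components (+0.0007368 E, -0.0005581 N).
Azimuth = atan2(E, N) = atan2(+0.0007368, -0.0005581) = 127.1° ≈ 127°.

127°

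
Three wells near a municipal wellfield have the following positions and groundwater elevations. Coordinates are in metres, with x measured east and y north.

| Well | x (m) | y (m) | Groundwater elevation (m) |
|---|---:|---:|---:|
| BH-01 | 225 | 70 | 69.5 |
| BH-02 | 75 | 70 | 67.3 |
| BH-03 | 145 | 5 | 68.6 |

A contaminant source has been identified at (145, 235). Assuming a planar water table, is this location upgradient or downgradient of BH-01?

With h = a·x + b·y + c and BH-01 as origin, the differences give:
  (-150)·a + 0·b = -2.2
  (-80)·a + (-65)·b = -0.9
Eliminate b (×(-65) and ×0, subtract): 9750·a = 143.00 → a = ∂h/∂x = +0.01467
Back-substitute: b = ∂h/∂y = -0.004205.
Head at (145, 235) = 69.5 + (+0.01467)·(-80) + (-0.004205)·(165) = 67.63 m.
That is lower than the 69.5 m at BH-01, so the point is downgradient.

downgradient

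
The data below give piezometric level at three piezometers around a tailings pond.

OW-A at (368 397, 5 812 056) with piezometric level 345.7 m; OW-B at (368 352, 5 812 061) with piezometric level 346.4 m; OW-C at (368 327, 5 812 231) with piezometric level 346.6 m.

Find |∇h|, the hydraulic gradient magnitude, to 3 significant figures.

0.0157

Differences from OW-A: to OW-B (Δx, Δy, Δh) = (-45, 5, +0.7); to OW-C = (-70, 175, +0.9).
Determinant of the coordinate differences = (-45)·175 − (-70)·5 = -7525.
∂h/∂x = [(+0.7)·175 − (+0.9)·5] / -7525 = -0.01568
∂h/∂y = [(-45)·(+0.9) − (-70)·(+0.7)] / -7525 = -0.001130
|∇h| = √(-0.01568² + -0.001130²) = 0.01572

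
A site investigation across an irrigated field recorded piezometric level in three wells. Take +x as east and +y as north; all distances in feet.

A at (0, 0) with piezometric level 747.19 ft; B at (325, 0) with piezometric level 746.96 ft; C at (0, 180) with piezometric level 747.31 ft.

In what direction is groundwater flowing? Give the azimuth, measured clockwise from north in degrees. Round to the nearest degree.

∂h/∂x = (746.96 − 747.19) / (325 − 0) = -0.0007077
∂h/∂y = (747.31 − 747.19) / (180 − 0) = +0.0006667
Flow direction (−∇h) has components (+0.0007077 E, -0.0006667 N).
Azimuth = atan2(E, N) = atan2(+0.0007077, -0.0006667) = 133.3° ≈ 133°.

133°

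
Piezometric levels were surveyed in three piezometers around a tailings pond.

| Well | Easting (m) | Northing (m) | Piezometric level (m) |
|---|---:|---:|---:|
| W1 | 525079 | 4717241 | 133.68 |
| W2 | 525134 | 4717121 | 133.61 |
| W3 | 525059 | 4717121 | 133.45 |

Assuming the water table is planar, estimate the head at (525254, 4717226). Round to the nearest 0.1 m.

134.0 m

Taking W1 as reference: W2−W1 = (55, -120, -0.07); W3−W1 = (-20, -120, -0.23).
Determinant of the coordinate differences = 55·(-120) − (-20)·(-120) = -9000.
∂h/∂x = [(-0.07)·(-120) − (-0.23)·(-120)] / -9000 = +0.002133
∂h/∂y = [55·(-0.23) − (-20)·(-0.07)] / -9000 = +0.001561
h(525254, 4717226) = 133.68 + (+0.002133)·(175) + (+0.001561)·(-15) = 133.68 +0.373 -0.023 = 134.030 m.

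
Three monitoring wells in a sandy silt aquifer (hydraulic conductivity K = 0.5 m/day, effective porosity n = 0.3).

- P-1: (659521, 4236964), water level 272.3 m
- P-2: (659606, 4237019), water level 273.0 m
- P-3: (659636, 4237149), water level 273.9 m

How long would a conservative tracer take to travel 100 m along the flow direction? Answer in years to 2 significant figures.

22 years

Taking P-1 as reference: P-2−P-1 = (85, 55, +0.7); P-3−P-1 = (115, 185, +1.6).
Solve a·Δx + b·Δy = Δh: det = 85·185 − 115·55 = 9400.
∂h/∂x = [(+0.7)·185 − (+1.6)·55] / 9400 = +0.004415
∂h/∂y = [85·(+1.6) − 115·(+0.7)] / 9400 = +0.005904
|∇h| = √(0.004415² + 0.005904²) = 0.007372
Seepage velocity v = K·i/n = 0.5 × 0.007372 / 0.3 = 0.01229 m/day.
t = 100 / 0.01229 = 8137 days = 22.3 years.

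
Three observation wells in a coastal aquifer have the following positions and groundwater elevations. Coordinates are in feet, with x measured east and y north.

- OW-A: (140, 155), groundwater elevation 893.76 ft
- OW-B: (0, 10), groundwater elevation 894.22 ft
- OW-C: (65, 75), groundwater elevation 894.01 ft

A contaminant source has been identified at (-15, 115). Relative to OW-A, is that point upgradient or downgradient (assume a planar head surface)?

Taking OW-A as reference: OW-B−OW-A = (-140, -145, +0.46); OW-C−OW-A = (-75, -80, +0.25).
Solve a·Δx + b·Δy = Δh: det = (-140)·(-80) − (-75)·(-145) = 325.
∂h/∂x = [(+0.46)·(-80) − (+0.25)·(-145)] / 325 = -0.001692
∂h/∂y = [(-140)·(+0.25) − (-75)·(+0.46)] / 325 = -0.001538
Head at (-15, 115) = 893.76 + (-0.001692)·(-155) + (-0.001538)·(-40) = 894.08 ft.
That is higher than the 893.76 ft at OW-A, so the point is upgradient.

upgradient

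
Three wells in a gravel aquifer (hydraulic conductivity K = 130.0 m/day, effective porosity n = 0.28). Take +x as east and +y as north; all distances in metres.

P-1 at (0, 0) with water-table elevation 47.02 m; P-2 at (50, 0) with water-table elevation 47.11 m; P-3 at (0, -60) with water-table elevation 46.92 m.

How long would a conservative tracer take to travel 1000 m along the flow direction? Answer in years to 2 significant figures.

∂h/∂x = (47.11 − 47.02) / (50 − 0) = +0.001800
∂h/∂y = (46.92 − 47.02) / (-60 − 0) = +0.001667
|∇h| = √(0.001800² + 0.001667²) = 0.002453
Seepage velocity v = K·i/n = 130.0 × 0.002453 / 0.28 = 1.139 m/day.
t = 1000 / 1.139 = 878 days = 2.4 years.

2.4 years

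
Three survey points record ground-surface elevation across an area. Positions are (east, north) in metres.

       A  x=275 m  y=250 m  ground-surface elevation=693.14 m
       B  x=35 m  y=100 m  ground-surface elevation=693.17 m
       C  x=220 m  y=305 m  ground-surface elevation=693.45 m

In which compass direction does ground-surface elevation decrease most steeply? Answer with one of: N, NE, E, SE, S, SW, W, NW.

SE

With z = a·x + b·y + c and A as origin, the differences give:
  (-240)·a + (-150)·b = +0.03
  (-55)·a + 55·b = +0.31
Eliminate b (×55 and ×(-150), subtract): -21450·a = 48.150 → a = ∂z/∂x = -0.002245
Back-substitute: b = ∂z/∂y = +0.003392.
Steepest decrease is along −∇f = (+0.002245 E, -0.003392 N) → southeast.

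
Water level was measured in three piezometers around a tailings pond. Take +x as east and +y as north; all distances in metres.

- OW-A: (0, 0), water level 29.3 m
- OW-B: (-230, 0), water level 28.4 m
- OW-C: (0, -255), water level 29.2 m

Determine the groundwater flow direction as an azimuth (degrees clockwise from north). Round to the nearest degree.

∂h/∂x = (28.4 − 29.3) / (-230 − 0) = +0.003913
∂h/∂y = (29.2 − 29.3) / (-255 − 0) = +0.0003922
Flow direction (−∇h) has components (-0.003913 E, -0.0003922 N).
Azimuth = atan2(E, N) = atan2(-0.003913, -0.0003922) = 264.3° ≈ 264°.

264°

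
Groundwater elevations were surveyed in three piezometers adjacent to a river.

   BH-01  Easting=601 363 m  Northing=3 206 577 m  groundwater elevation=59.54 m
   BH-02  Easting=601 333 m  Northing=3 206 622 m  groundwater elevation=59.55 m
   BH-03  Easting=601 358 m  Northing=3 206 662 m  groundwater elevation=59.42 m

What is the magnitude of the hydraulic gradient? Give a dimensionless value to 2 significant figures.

Three-point gradient (reference BH-01): Δ to BH-02 = (-30, 45, +0.01), Δ to BH-03 = (-5, 85, -0.12).
∂h/∂x = -0.002688, ∂h/∂y = -0.001570 (det = -2325).
|∇h| = √(-0.002688² + -0.001570²) = 0.003113

0.0031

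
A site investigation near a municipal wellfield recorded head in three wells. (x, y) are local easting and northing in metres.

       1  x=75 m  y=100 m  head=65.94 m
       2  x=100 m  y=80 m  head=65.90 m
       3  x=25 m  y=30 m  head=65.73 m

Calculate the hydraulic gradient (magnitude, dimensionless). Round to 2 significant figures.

Taking 1 as reference: 2−1 = (25, -20, -0.04); 3−1 = (-50, -70, -0.21).
Solve a·Δx + b·Δy = Δh: det = 25·(-70) − (-50)·(-20) = -2750.
∂h/∂x = [(-0.04)·(-70) − (-0.21)·(-20)] / -2750 = +0.0005091
∂h/∂y = [25·(-0.21) − (-50)·(-0.04)] / -2750 = +0.002636
|∇h| = √(0.0005091² + 0.002636²) = 0.002685

0.0027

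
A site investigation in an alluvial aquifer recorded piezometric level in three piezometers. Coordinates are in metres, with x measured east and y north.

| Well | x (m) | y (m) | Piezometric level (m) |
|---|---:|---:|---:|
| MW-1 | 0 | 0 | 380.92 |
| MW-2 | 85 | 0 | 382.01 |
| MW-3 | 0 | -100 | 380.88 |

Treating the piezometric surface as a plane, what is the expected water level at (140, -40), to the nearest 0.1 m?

∂h/∂x = (382.01 − 380.92) / (85 − 0) = +0.01282
∂h/∂y = (380.88 − 380.92) / (-100 − 0) = +0.0004000
h(140, -40) = 380.92 + (+0.01282)·(140) + (+0.0004000)·(-40) = 380.92 +1.795 -0.016 = 382.699 m.

382.7 m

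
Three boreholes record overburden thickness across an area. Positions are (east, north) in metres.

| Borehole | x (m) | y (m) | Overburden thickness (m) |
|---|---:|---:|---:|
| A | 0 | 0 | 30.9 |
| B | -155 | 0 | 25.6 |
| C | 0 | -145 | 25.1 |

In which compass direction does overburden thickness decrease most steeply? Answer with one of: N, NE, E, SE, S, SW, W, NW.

∂d/∂x = (25.6 − 30.9) / (-155 − 0) = +0.03419
∂d/∂y = (25.1 − 30.9) / (-145 − 0) = +0.04000
Steepest decrease is along −∇f = (-0.03419 E, -0.04000 N) → southwest.

SW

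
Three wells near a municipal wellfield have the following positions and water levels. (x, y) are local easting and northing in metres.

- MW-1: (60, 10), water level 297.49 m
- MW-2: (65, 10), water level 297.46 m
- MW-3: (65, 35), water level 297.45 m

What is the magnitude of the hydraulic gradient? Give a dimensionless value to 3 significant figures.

0.00601

With h = a·x + b·y + c and MW-1 as origin, the differences give:
  5·a + 0·b = -0.03
  5·a + 25·b = -0.04
Eliminate b (×25 and ×0, subtract): 125·a = -0.750 → a = ∂h/∂x = -0.006000
Back-substitute: b = ∂h/∂y = -0.0004000.
|∇h| = √(-0.006000² + -0.0004000²) = 0.006013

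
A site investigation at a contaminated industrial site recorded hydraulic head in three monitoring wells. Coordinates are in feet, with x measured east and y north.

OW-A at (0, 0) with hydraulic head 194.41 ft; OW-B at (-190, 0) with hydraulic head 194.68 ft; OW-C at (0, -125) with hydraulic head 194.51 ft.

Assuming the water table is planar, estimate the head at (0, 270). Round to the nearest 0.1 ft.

194.2 ft

∂h/∂x = (194.68 − 194.41) / (-190 − 0) = -0.001421
∂h/∂y = (194.51 − 194.41) / (-125 − 0) = -0.0008000
h(0, 270) = 194.41 + (-0.001421)·(0) + (-0.0008000)·(270) = 194.41 -0.000 -0.216 = 194.194 ft.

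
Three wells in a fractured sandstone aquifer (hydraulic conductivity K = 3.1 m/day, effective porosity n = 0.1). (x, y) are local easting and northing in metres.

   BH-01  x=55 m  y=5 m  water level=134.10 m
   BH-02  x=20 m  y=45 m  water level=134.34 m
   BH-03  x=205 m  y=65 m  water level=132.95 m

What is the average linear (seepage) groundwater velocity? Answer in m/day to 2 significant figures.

0.23 m/day

With h = a·x + b·y + c and BH-01 as origin, the differences give:
  (-35)·a + 40·b = +0.24
  150·a + 60·b = -1.15
Eliminate b (×60 and ×40, subtract): -8100·a = 60.400 → a = ∂h/∂x = -0.007457
Back-substitute: b = ∂h/∂y = -0.0005247.
|∇h| = √(-0.007457² + -0.0005247²) = 0.007475
Seepage velocity v = K·i/n = 3.1 × 0.007475 / 0.1 = 0.2317 m/day.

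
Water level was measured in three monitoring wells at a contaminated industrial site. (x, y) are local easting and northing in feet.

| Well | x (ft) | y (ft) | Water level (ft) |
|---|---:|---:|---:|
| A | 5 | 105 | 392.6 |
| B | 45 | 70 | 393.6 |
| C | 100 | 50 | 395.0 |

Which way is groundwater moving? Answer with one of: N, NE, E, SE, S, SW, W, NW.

W

Taking A as reference: B−A = (40, -35, +1.0); C−A = (95, -55, +2.4).
Solve a·Δx + b·Δy = Δh: det = 40·(-55) − 95·(-35) = 1125.
∂h/∂x = [(+1.0)·(-55) − (+2.4)·(-35)] / 1125 = +0.02578
∂h/∂y = [40·(+2.4) − 95·(+1.0)] / 1125 = +0.0008889
Flow = −∇h = (-0.02578 east, -0.0008889 north), which points west.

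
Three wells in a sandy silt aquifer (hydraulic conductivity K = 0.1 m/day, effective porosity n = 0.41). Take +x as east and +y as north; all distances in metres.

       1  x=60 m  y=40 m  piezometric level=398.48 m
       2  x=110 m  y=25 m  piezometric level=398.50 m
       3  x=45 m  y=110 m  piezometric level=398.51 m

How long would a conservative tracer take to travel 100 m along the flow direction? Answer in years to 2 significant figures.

1400 years

Differences from 1: to 2 (Δx, Δy, Δh) = (50, -15, +0.02); to 3 = (-15, 70, +0.03).
Solve a·Δx + b·Δy = Δh: det = 50·70 − (-15)·(-15) = 3275.
∂h/∂x = [(+0.02)·70 − (+0.03)·(-15)] / 3275 = +0.0005649
∂h/∂y = [50·(+0.03) − (-15)·(+0.02)] / 3275 = +0.0005496
|∇h| = √(0.0005649² + 0.0005496²) = 0.0007881
Seepage velocity v = K·i/n = 0.1 × 0.0007881 / 0.41 = 0.0001922 m/day.
t = 100 / 0.0001922 = 5.203e+05 days = 1.42e+03 years.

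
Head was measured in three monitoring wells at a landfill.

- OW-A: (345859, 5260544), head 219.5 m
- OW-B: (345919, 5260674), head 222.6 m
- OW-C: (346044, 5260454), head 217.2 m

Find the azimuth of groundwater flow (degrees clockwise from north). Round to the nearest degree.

178°

With h = a·x + b·y + c and OW-A as origin, the differences give:
  60·a + 130·b = +3.1
  185·a + (-90)·b = -2.3
Eliminate b (×(-90) and ×130, subtract): -29450·a = 20.00 → a = ∂h/∂x = -0.0006791
Back-substitute: b = ∂h/∂y = +0.02416.
Flow direction (−∇h) has components (+0.0006791 E, -0.02416 N).
Azimuth = atan2(E, N) = atan2(+0.0006791, -0.02416) = 178.4° ≈ 178°.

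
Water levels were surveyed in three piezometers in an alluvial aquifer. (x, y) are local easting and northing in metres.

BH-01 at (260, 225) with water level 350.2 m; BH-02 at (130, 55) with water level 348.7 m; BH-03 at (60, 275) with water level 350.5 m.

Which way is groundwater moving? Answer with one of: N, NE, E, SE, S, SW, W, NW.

Three-point gradient (reference BH-01): Δ to BH-02 = (-130, -170, -1.5), Δ to BH-03 = (-200, 50, +0.3).
∂h/∂x = +0.0005926, ∂h/∂y = +0.008370 (det = -40500).
Flow = −∇h = (-0.0005926 east, -0.008370 north), which points south.

S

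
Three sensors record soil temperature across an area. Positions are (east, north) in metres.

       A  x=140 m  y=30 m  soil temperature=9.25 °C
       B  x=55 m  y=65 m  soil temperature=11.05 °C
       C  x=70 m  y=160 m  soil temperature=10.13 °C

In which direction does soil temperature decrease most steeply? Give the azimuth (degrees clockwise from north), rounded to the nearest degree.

076°

Differences from A: to B (Δx, Δy, Δh) = (-85, 35, +1.80); to C = (-70, 130, +0.88).
Determinant of the coordinate differences = (-85)·130 − (-70)·35 = -8600.
∂T/∂x = [(+1.80)·130 − (+0.88)·35] / -8600 = -0.02363
∂T/∂y = [(-85)·(+0.88) − (-70)·(+1.80)] / -8600 = -0.005953
Steepest decrease is along −∇f: components (+0.02363 E, +0.005953 N).
Azimuth = atan2(+0.02363, +0.005953) = 75.9° ≈ 076°.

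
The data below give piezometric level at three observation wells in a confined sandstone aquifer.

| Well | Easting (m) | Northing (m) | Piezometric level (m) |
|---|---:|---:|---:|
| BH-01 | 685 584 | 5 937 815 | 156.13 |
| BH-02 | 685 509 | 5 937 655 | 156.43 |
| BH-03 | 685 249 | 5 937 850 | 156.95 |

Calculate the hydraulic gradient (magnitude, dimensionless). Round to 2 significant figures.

Three-point gradient (reference BH-01): Δ to BH-02 = (-75, -160, +0.30), Δ to BH-03 = (-335, 35, +0.82).
∂h/∂x = -0.002520, ∂h/∂y = -0.0006936 (det = -56225).
|∇h| = √(-0.002520² + -0.0006936²) = 0.002614

0.0026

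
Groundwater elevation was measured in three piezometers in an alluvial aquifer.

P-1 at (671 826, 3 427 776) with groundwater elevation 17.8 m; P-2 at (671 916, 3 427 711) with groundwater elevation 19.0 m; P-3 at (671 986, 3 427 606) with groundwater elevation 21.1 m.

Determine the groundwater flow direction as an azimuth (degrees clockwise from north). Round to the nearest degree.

006°

Taking P-1 as reference: P-2−P-1 = (90, -65, +1.2); P-3−P-1 = (160, -170, +3.3).
Solve a·Δx + b·Δy = Δh: det = 90·(-170) − 160·(-65) = -4900.
∂h/∂x = [(+1.2)·(-170) − (+3.3)·(-65)] / -4900 = -0.002143
∂h/∂y = [90·(+3.3) − 160·(+1.2)] / -4900 = -0.02143
Flow direction (−∇h) has components (+0.002143 E, +0.02143 N).
Azimuth = atan2(E, N) = atan2(+0.002143, +0.02143) = 5.7° ≈ 006°.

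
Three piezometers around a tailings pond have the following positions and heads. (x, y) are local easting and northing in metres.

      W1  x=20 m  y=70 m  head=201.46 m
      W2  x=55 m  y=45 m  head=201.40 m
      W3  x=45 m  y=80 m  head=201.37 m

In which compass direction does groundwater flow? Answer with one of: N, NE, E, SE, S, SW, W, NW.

Differences from W1: to W2 (Δx, Δy, Δh) = (35, -25, -0.06); to W3 = (25, 10, -0.09).
Determinant of the coordinate differences = 35·10 − 25·(-25) = 975.
∂h/∂x = [(-0.06)·10 − (-0.09)·(-25)] / 975 = -0.002923
∂h/∂y = [35·(-0.09) − 25·(-0.06)] / 975 = -0.001692
Flow = −∇h = (+0.002923 east, +0.001692 north), which points northeast.

NE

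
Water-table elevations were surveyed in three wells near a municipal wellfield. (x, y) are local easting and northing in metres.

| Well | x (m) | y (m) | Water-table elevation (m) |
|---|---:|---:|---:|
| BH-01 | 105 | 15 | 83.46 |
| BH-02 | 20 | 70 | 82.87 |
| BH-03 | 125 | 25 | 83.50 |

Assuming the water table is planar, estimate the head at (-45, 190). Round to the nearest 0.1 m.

82.1 m

With h = a·x + b·y + c and BH-01 as origin, the differences give:
  (-85)·a + 55·b = -0.59
  20·a + 10·b = +0.04
Eliminate b (×10 and ×55, subtract): -1950·a = -8.100 → a = ∂h/∂x = +0.004154
Back-substitute: b = ∂h/∂y = -0.004308.
h(-45, 190) = 83.46 + (+0.004154)·(-150) + (-0.004308)·(175) = 83.46 -0.623 -0.754 = 82.083 m.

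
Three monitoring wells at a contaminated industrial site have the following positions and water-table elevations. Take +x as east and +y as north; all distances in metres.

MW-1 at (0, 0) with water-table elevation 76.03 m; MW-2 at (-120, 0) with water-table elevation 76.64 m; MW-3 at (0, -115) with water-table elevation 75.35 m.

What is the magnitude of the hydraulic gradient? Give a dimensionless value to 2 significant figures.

∂h/∂x = (76.64 − 76.03) / (-120 − 0) = -0.005083
∂h/∂y = (75.35 − 76.03) / (-115 − 0) = +0.005913
|∇h| = √(-0.005083² + 0.005913²) = 0.007797

0.0078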